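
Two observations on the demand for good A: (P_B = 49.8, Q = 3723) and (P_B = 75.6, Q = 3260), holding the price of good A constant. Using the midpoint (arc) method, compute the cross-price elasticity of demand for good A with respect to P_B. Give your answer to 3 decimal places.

-0.322

ΔQ_A = 3260 − 3723 = -463; ΔP_B = 75.6 − 49.8 = 25.8.
Midpoints: Q̄_A = 3491.5, P̄_B = 62.70.
ε = (ΔQ_A/Q̄_A)/(ΔP_B/P̄_B) = (-463/3491.5)/(25.8/62.70) ≈ -0.322.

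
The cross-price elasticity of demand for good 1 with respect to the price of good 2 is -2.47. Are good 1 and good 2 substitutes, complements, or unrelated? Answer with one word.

complements

ε = -2.47 < 0, so a higher price of good 2 lowers demand for good 1: complements.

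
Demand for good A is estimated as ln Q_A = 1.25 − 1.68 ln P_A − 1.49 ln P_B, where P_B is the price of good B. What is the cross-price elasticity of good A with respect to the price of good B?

In a log-linear (constant-elasticity) demand function, the coefficient on ln P_B is the cross-price elasticity.
ε = -1.49. Negative, so good A and good B are complements.

-1.49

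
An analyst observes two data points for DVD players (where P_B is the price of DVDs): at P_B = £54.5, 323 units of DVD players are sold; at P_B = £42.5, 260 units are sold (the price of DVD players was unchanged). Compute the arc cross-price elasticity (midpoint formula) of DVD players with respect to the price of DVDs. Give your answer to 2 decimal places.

ΔQ_A = 260 − 323 = -63; ΔP_B = 42.5 − 54.5 = -12.
Midpoints: Q̄_A = 291.5, P̄_B = 48.50.
ε = (ΔQ_A/Q̄_A)/(ΔP_B/P̄_B) = (-63/291.5)/(-12/48.50) ≈ 0.87.

0.87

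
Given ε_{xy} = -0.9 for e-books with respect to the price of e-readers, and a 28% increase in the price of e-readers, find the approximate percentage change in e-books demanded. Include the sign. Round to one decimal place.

%ΔQ ≈ ε × %ΔP of e-readers = -0.9 × (28%) = -25.2%.
Demand for e-books falls by about 25.2%.

-25.2%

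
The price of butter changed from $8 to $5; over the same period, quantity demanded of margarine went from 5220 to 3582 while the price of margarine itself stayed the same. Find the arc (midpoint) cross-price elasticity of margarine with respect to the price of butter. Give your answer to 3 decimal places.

ΔQ_A = 3582 − 5220 = -1638; ΔP_B = 5 − 8 = -3.
Midpoints: Q̄_A = 4401.0, P̄_B = 6.50.
ε = (ΔQ_A/Q̄_A)/(ΔP_B/P̄_B) = (-1638/4401.0)/(-3/6.50) ≈ 0.806.

0.806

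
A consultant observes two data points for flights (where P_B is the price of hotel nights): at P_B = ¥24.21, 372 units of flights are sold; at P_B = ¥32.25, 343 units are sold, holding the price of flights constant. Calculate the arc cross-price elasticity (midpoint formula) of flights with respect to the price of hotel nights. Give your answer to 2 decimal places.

-0.28

ΔQ_A = 343 − 372 = -29; ΔP_B = 32.25 − 24.21 = 8.04.
Midpoints: Q̄_A = 357.5, P̄_B = 28.23.
ε = (ΔQ_A/Q̄_A)/(ΔP_B/P̄_B) = (-29/357.5)/(8.04/28.23) ≈ -0.28.
ε < 0: flights and hotel nights are complements.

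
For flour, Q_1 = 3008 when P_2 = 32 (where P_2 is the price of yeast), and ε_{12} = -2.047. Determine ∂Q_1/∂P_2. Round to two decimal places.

ε = (∂Q_1/∂P_2)·(P_2/Q_1) ⇒ ∂Q_1/∂P_2 = ε·Q_1/P_2 = -2.047 × 3008/32 ≈ -192.42.

-192.42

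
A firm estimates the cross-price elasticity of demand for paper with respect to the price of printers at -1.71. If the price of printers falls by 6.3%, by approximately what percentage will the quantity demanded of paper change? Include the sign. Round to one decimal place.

10.8%

%ΔQ ≈ ε × %ΔP of printers = -1.71 × (-6.3%) = 10.8%.
Demand for paper rises by about 10.8%.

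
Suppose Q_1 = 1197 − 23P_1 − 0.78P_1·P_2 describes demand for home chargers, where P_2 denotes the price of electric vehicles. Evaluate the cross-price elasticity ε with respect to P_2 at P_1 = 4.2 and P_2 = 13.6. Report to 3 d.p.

-0.042

At P_1 = 4.2 and P_2 = 13.6: Q_1 = 1055.846.
∂Q_1/∂P_2 = -0.78P_1 = -0.78(4.2) = -3.2760.
ε = (∂Q_1/∂P_2)(P_2/Q_1) = -3.2760 × (13.6/1055.846) ≈ -0.042.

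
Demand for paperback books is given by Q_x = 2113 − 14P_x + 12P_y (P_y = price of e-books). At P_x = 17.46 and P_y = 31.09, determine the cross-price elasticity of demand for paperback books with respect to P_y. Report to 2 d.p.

At P_x = 17.46 and P_y = 31.09: Q_x = 2241.64.
∂Q_x/∂P_y = 12.
ε = (∂Q_x/∂P_y)(P_y/Q_x) = 12 × (31.09/2241.64) ≈ 0.17.
Since ε > 0, paperback books and e-books are substitutes.

0.17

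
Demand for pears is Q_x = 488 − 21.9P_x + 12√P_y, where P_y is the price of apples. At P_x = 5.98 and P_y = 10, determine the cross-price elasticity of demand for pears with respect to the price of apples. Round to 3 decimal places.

0.048

At P_x = 5.98 and P_y = 10: Q_x = 394.985.
∂Q_x/∂P_y = 12/(2√P_y) = 12/(2√10) = 1.8974.
ε = (∂Q_x/∂P_y)(P_y/Q_x) = 1.8974 × (10/394.985) ≈ 0.048.
ε > 0: substitutes.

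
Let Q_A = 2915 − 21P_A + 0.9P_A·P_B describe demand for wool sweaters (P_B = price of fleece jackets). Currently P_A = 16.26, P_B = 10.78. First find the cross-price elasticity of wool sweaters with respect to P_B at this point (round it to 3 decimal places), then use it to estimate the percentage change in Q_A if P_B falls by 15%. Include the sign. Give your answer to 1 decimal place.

-0.9%

At P_A = 16.26, P_B = 10.78: Q_A = 2731.295.
∂Q_A/∂P_B = 0.9P_A = 14.6340.
ε = (∂Q_A/∂P_B)(P_B/Q_A) = 14.6340 × 10.78/2731.295 ≈ 0.058.
%ΔQ_A ≈ ε × %ΔP_B = 0.058 × (-15%) = -0.9%.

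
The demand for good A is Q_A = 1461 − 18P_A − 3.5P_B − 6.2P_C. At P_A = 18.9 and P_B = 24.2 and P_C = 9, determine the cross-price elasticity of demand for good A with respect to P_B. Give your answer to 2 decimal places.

-0.09

At P_A = 18.9 and P_B = 24.2 and P_C = 9: Q_A = 980.3.
∂Q_A/∂P_B = -3.5.
ε = (∂Q_A/∂P_B)(P_B/Q_A) = -3.5 × (24.2/980.3) ≈ -0.09.
Since ε < 0, good A and good B are complements.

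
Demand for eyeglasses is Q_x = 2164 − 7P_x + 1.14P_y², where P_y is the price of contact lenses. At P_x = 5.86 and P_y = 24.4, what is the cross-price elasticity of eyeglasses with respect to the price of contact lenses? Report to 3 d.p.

At P_x = 5.86 and P_y = 24.4: Q_x = 2801.690.
∂Q_x/∂P_y = 2.28P_y = 2.28(24.4) = 55.6320.
ε = (∂Q_x/∂P_y)(P_y/Q_x) = 55.6320 × (24.4/2801.690) ≈ 0.485.
ε > 0: substitutes.

0.485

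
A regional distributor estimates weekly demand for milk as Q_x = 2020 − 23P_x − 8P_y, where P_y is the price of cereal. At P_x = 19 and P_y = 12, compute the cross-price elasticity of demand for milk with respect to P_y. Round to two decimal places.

At P_x = 19 and P_y = 12: Q_x = 1487.
∂Q_x/∂P_y = -8.
ε = (∂Q_x/∂P_y)(P_y/Q_x) = -8 × (12/1487) ≈ -0.06.
Since ε < 0, milk and cereal are complements.

-0.06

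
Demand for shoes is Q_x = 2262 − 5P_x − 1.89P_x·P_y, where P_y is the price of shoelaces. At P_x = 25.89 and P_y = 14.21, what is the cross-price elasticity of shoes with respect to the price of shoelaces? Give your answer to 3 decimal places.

At P_x = 25.89 and P_y = 14.21: Q_x = 1437.225.
∂Q_x/∂P_y = -1.89P_x = -1.89(25.89) = -48.9321.
ε = (∂Q_x/∂P_y)(P_y/Q_x) = -48.9321 × (14.21/1437.225) ≈ -0.484.

-0.484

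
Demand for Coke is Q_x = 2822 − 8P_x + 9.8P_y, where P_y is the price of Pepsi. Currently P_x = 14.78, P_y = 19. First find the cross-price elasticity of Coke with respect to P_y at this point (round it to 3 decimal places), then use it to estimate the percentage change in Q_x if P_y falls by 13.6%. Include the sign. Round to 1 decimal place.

At P_x = 14.78, P_y = 19: Q_x = 2889.96.
∂Q_x/∂P_y = 9.8.
ε = (∂Q_x/∂P_y)(P_y/Q_x) = 9.8000 × 19/2889.96 ≈ 0.064.
%ΔQ_x ≈ ε × %ΔP_y = 0.064 × (-13.6%) = -0.9%.

-0.9%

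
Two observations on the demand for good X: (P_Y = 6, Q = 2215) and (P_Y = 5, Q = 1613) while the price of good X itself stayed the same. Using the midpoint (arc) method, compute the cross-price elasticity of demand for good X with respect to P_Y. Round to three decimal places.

ΔQ_X = 1613 − 2215 = -602; ΔP_Y = 5 − 6 = -1.
Midpoints: Q̄_X = 1914.0, P̄_Y = 5.50.
ε = (ΔQ_X/Q̄_X)/(ΔP_Y/P̄_Y) = (-602/1914.0)/(-1/5.50) ≈ 1.730.
ε > 0: good X and good Y are substitutes.

1.730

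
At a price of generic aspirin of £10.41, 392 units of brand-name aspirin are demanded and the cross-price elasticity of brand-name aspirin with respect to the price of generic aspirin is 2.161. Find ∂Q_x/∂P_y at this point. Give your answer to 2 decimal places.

81.37

ε = (∂Q_x/∂P_y)·(P_y/Q_x) ⇒ ∂Q_x/∂P_y = ε·Q_x/P_y = 2.161 × 392/10.41 ≈ 81.37.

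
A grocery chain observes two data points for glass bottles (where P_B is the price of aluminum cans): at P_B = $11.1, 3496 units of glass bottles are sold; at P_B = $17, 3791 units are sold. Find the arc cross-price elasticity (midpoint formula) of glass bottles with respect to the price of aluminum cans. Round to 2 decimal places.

0.19

ΔQ_A = 3791 − 3496 = 295; ΔP_B = 17 − 11.1 = 5.9.
Midpoints: Q̄_A = 3643.5, P̄_B = 14.05.
ε = (ΔQ_A/Q̄_A)/(ΔP_B/P̄_B) = (295/3643.5)/(5.9/14.05) ≈ 0.19.
ε > 0: glass bottles and aluminum cans are substitutes.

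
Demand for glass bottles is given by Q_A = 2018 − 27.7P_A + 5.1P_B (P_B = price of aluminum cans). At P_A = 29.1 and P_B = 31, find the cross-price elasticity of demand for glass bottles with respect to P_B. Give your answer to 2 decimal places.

0.12

At P_A = 29.1 and P_B = 31: Q_A = 1370.03.
∂Q_A/∂P_B = 5.1.
ε = (∂Q_A/∂P_B)(P_B/Q_A) = 5.1 × (31/1370.03) ≈ 0.12.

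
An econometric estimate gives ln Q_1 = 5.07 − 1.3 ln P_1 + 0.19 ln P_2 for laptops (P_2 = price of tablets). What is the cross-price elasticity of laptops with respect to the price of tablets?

In a log-linear (constant-elasticity) demand function, the coefficient on ln P_2 is the cross-price elasticity.
ε = 0.19. Positive, so laptops and tablets are substitutes.

0.19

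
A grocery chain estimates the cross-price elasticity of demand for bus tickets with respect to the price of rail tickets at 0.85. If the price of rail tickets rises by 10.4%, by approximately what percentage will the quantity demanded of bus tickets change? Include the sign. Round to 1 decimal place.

%ΔQ ≈ ε × %ΔP of rail tickets = 0.85 × (10.4%) = 8.8%.
Demand for bus tickets rises by about 8.8%.

8.8%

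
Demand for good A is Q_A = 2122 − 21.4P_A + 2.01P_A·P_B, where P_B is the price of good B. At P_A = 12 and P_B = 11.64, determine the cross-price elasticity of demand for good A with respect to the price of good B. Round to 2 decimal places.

0.13

At P_A = 12 and P_B = 11.64: Q_A = 2145.957.
∂Q_A/∂P_B = 2.01P_A = 2.01(12) = 24.1200.
ε = (∂Q_A/∂P_B)(P_B/Q_A) = 24.1200 × (11.64/2145.957) ≈ 0.13.
ε > 0: substitutes.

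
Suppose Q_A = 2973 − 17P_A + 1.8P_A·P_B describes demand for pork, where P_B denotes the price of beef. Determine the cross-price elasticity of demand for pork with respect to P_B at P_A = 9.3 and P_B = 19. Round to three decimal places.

At P_A = 9.3 and P_B = 19: Q_A = 3132.96.
∂Q_A/∂P_B = 1.8P_A = 1.8(9.3) = 16.7400.
ε = (∂Q_A/∂P_B)(P_B/Q_A) = 16.7400 × (19/3132.96) ≈ 0.102.
ε > 0: substitutes.

0.102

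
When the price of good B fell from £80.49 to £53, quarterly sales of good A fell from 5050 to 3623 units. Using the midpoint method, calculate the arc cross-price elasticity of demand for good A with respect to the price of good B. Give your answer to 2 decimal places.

0.80

ΔQ_A = 3623 − 5050 = -1427; ΔP_B = 53 − 80.49 = -27.49.
Midpoints: Q̄_A = 4336.5, P̄_B = 66.75.
ε = (ΔQ_A/Q̄_A)/(ΔP_B/P̄_B) = (-1427/4336.5)/(-27.49/66.75) ≈ 0.80.
ε > 0: good A and good B are substitutes.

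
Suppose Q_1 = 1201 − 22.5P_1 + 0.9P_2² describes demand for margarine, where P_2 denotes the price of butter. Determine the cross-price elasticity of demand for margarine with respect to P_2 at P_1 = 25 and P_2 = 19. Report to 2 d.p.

At P_1 = 25 and P_2 = 19: Q_1 = 963.4.
∂Q_1/∂P_2 = 1.8P_2 = 1.8(19) = 34.2000.
ε = (∂Q_1/∂P_2)(P_2/Q_1) = 34.2000 × (19/963.4) ≈ 0.67.
ε > 0: substitutes.

0.67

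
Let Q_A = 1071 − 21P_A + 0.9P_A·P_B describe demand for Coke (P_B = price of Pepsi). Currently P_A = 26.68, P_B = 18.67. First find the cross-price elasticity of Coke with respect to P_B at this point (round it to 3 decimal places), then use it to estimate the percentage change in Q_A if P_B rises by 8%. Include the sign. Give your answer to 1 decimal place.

At P_A = 26.68, P_B = 18.67: Q_A = 959.024.
∂Q_A/∂P_B = 0.9P_A = 24.0120.
ε = (∂Q_A/∂P_B)(P_B/Q_A) = 24.0120 × 18.67/959.024 ≈ 0.467.
%ΔQ_A ≈ ε × %ΔP_B = 0.467 × (8%) = 3.7%.

3.7%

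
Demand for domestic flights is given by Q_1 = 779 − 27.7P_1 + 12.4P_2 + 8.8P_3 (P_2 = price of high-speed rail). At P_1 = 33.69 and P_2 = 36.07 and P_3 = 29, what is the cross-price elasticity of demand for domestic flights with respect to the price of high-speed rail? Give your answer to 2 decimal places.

0.82

At P_1 = 33.69 and P_2 = 36.07 and P_3 = 29: Q_1 = 548.255.
∂Q_1/∂P_2 = 12.4.
ε = (∂Q_1/∂P_2)(P_2/Q_1) = 12.4 × (36.07/548.255) ≈ 0.82.
Since ε > 0, domestic flights and high-speed rail are substitutes.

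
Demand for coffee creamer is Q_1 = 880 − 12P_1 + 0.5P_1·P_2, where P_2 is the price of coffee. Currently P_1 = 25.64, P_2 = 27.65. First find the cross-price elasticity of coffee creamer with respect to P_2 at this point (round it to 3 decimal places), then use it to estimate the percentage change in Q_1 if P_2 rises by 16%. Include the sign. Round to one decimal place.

At P_1 = 25.64, P_2 = 27.65: Q_1 = 926.793.
∂Q_1/∂P_2 = 0.5P_1 = 12.8200.
ε = (∂Q_1/∂P_2)(P_2/Q_1) = 12.8200 × 27.65/926.793 ≈ 0.382.
%ΔQ_1 ≈ ε × %ΔP_2 = 0.382 × (16%) = 6.1%.

6.1%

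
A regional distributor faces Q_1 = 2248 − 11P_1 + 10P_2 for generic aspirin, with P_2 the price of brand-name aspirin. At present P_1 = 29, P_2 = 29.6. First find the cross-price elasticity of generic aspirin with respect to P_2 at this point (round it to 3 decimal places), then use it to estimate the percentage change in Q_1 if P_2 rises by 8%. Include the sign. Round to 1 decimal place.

1.1%

At P_1 = 29, P_2 = 29.6: Q_1 = 2225.
∂Q_1/∂P_2 = 10.
ε = (∂Q_1/∂P_2)(P_2/Q_1) = 10.0000 × 29.6/2225 ≈ 0.133.
%ΔQ_1 ≈ ε × %ΔP_2 = 0.133 × (8%) = 1.1%.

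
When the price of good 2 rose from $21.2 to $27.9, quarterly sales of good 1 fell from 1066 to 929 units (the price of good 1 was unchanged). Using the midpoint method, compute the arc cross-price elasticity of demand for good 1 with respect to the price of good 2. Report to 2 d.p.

-0.50

ΔQ_1 = 929 − 1066 = -137; ΔP_2 = 27.9 − 21.2 = 6.7.
Midpoints: Q̄_1 = 997.5, P̄_2 = 24.55.
ε = (ΔQ_1/Q̄_1)/(ΔP_2/P̄_2) = (-137/997.5)/(6.7/24.55) ≈ -0.50.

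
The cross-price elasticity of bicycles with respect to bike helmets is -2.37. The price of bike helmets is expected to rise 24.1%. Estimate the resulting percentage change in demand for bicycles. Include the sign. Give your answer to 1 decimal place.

%ΔQ ≈ ε × %ΔP of bike helmets = -2.37 × (24.1%) = -57.1%.

-57.1%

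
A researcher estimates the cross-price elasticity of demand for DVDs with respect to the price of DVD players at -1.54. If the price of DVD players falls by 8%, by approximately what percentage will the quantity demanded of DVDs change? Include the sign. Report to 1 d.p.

%ΔQ ≈ ε × %ΔP of DVD players = -1.54 × (-8%) = 12.3%.

12.3%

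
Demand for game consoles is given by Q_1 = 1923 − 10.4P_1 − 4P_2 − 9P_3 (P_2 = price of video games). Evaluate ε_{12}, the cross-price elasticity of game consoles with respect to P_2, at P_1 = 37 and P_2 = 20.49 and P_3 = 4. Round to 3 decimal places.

-0.058

At P_1 = 37 and P_2 = 20.49 and P_3 = 4: Q_1 = 1420.24.
∂Q_1/∂P_2 = -4.
ε = (∂Q_1/∂P_2)(P_2/Q_1) = -4 × (20.49/1420.24) ≈ -0.058.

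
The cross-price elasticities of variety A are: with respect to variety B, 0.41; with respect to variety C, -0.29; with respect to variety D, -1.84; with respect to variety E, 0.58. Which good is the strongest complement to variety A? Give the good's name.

variety D

Complements have ε < 0. The most negative value is -1.84 (variety D).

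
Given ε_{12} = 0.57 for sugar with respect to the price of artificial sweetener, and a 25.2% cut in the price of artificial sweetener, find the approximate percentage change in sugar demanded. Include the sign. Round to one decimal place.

%ΔQ ≈ ε × %ΔP of artificial sweetener = 0.57 × (-25.2%) = -14.4%.

-14.4%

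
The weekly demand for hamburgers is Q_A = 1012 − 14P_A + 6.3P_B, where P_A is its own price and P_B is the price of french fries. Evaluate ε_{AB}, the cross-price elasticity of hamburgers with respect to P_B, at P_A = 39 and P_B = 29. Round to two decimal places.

At P_A = 39 and P_B = 29: Q_A = 648.7.
∂Q_A/∂P_B = 6.3.
ε = (∂Q_A/∂P_B)(P_B/Q_A) = 6.3 × (29/648.7) ≈ 0.28.

0.28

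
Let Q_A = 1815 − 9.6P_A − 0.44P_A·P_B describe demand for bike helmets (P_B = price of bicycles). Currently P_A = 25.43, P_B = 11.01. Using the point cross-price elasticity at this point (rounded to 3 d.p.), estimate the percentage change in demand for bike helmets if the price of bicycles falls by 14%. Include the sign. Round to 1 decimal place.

1.2%

At P_A = 25.43, P_B = 11.01: Q_A = 1447.679.
∂Q_A/∂P_B = -0.44P_A = -11.1892.
ε = (∂Q_A/∂P_B)(P_B/Q_A) = -11.1892 × 11.01/1447.679 ≈ -0.085.
%ΔQ_A ≈ ε × %ΔP_B = -0.085 × (-14%) = 1.2%.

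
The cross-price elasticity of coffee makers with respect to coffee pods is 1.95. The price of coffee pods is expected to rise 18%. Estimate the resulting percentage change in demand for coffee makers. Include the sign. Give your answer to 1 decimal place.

%ΔQ ≈ ε × %ΔP of coffee pods = 1.95 × (18%) = 35.1%.
Demand for coffee makers rises by about 35.1%.

35.1%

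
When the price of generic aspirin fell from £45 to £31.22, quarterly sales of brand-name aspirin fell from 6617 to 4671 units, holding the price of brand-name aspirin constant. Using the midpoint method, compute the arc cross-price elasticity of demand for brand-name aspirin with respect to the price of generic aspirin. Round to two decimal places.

0.95

ΔQ_A = 4671 − 6617 = -1946; ΔP_B = 31.22 − 45 = -13.78.
Midpoints: Q̄_A = 5644.0, P̄_B = 38.11.
ε = (ΔQ_A/Q̄_A)/(ΔP_B/P̄_B) = (-1946/5644.0)/(-13.78/38.11) ≈ 0.95.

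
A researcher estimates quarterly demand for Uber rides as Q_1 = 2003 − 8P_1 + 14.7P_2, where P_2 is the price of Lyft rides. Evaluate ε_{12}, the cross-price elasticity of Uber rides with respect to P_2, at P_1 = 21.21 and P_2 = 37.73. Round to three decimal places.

At P_1 = 21.21 and P_2 = 37.73: Q_1 = 2387.951.
∂Q_1/∂P_2 = 14.7.
ε = (∂Q_1/∂P_2)(P_2/Q_1) = 14.7 × (37.73/2387.951) ≈ 0.232.

0.232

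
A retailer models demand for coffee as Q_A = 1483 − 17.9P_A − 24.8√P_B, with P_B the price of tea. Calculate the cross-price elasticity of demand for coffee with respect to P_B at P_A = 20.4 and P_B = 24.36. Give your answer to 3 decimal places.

-0.061

At P_A = 20.4 and P_B = 24.36: Q_A = 995.437.
∂Q_A/∂P_B = -24.8/(2√P_B) = -24.8/(2√24.36) = -2.5124.
ε = (∂Q_A/∂P_B)(P_B/Q_A) = -2.5124 × (24.36/995.437) ≈ -0.061.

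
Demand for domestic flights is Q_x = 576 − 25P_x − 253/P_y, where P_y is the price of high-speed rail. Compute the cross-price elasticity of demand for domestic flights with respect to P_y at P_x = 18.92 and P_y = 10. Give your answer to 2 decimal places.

At P_x = 18.92 and P_y = 10: Q_x = 77.7.
∂Q_x/∂P_y = 253/P_y² = 2.5300.
ε = (∂Q_x/∂P_y)(P_y/Q_x) = 2.5300 × (10/77.7) ≈ 0.33.
ε > 0: substitutes.

0.33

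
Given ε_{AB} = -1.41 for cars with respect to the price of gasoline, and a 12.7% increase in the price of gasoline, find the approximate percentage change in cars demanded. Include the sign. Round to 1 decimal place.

%ΔQ ≈ ε × %ΔP of gasoline = -1.41 × (12.7%) = -17.9%.
Demand for cars falls by about 17.9%.

-17.9%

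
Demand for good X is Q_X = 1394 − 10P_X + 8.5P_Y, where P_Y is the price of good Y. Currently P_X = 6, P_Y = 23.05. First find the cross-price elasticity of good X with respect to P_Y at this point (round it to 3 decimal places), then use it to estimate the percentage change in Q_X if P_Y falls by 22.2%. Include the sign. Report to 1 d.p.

-2.8%

At P_X = 6, P_Y = 23.05: Q_X = 1529.925.
∂Q_X/∂P_Y = 8.5.
ε = (∂Q_X/∂P_Y)(P_Y/Q_X) = 8.5000 × 23.05/1529.925 ≈ 0.128.
%ΔQ_X ≈ ε × %ΔP_Y = 0.128 × (-22.2%) = -2.8%.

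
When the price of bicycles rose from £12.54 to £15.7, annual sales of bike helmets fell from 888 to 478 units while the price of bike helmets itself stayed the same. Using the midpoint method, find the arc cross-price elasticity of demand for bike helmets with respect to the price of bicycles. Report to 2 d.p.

-2.68

ΔQ_A = 478 − 888 = -410; ΔP_B = 15.7 − 12.54 = 3.16.
Midpoints: Q̄_A = 683.0, P̄_B = 14.12.
ε = (ΔQ_A/Q̄_A)/(ΔP_B/P̄_B) = (-410/683.0)/(3.16/14.12) ≈ -2.68.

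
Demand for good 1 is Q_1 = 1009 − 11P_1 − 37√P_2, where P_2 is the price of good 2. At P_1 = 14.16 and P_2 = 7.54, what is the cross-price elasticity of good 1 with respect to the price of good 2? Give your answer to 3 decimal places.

At P_1 = 14.16 and P_2 = 7.54: Q_1 = 751.641.
∂Q_1/∂P_2 = -37/(2√P_2) = -37/(2√7.54) = -6.7373.
ε = (∂Q_1/∂P_2)(P_2/Q_1) = -6.7373 × (7.54/751.641) ≈ -0.068.

-0.068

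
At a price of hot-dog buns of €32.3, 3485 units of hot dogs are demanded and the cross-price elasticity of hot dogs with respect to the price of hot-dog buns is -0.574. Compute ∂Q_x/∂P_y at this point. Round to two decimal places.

ε = (∂Q_x/∂P_y)·(P_y/Q_x) ⇒ ∂Q_x/∂P_y = ε·Q_x/P_y = -0.574 × 3485/32.3 ≈ -61.93.

-61.93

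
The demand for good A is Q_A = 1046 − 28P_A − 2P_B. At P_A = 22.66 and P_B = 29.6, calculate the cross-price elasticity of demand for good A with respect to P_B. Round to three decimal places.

At P_A = 22.66 and P_B = 29.6: Q_A = 352.32.
∂Q_A/∂P_B = -2.
ε = (∂Q_A/∂P_B)(P_B/Q_A) = -2 × (29.6/352.32) ≈ -0.168.
Since ε < 0, good A and good B are complements.

-0.168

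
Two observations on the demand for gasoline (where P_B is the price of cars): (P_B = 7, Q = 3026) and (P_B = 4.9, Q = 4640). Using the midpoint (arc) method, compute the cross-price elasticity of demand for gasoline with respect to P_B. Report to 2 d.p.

-1.19

ΔQ_A = 4640 − 3026 = 1614; ΔP_B = 4.9 − 7 = -2.1.
Midpoints: Q̄_A = 3833.0, P̄_B = 5.95.
ε = (ΔQ_A/Q̄_A)/(ΔP_B/P̄_B) = (1614/3833.0)/(-2.1/5.95) ≈ -1.19.
ε < 0: gasoline and cars are complements.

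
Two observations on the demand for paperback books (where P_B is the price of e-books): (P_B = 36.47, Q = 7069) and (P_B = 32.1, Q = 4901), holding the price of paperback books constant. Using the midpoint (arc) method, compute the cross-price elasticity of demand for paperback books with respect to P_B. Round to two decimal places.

2.84

ΔQ_A = 4901 − 7069 = -2168; ΔP_B = 32.1 − 36.47 = -4.37.
Midpoints: Q̄_A = 5985.0, P̄_B = 34.28.
ε = (ΔQ_A/Q̄_A)/(ΔP_B/P̄_B) = (-2168/5985.0)/(-4.37/34.28) ≈ 2.84.
ε > 0: paperback books and e-books are substitutes.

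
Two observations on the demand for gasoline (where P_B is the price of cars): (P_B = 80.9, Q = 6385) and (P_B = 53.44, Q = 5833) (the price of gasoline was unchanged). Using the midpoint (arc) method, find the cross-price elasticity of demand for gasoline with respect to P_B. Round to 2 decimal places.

0.22

ΔQ_A = 5833 − 6385 = -552; ΔP_B = 53.44 − 80.9 = -27.46.
Midpoints: Q̄_A = 6109.0, P̄_B = 67.17.
ε = (ΔQ_A/Q̄_A)/(ΔP_B/P̄_B) = (-552/6109.0)/(-27.46/67.17) ≈ 0.22.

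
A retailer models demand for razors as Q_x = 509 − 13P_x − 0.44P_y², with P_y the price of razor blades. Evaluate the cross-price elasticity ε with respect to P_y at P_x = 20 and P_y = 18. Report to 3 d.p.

-2.679

At P_x = 20 and P_y = 18: Q_x = 106.44.
∂Q_x/∂P_y = -0.88P_y = -0.88(18) = -15.8400.
ε = (∂Q_x/∂P_y)(P_y/Q_x) = -15.8400 × (18/106.44) ≈ -2.679.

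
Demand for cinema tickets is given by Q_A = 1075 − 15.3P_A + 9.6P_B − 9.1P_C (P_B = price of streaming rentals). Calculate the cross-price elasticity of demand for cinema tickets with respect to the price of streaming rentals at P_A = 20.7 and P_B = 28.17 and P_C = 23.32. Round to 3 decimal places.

0.331

At P_A = 20.7 and P_B = 28.17 and P_C = 23.32: Q_A = 816.51.
∂Q_A/∂P_B = 9.6.
ε = (∂Q_A/∂P_B)(P_B/Q_A) = 9.6 × (28.17/816.51) ≈ 0.331.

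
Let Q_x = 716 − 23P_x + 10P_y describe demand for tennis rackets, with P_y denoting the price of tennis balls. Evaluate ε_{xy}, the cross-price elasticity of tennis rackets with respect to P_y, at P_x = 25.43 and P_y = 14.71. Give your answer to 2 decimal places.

0.53

At P_x = 25.43 and P_y = 14.71: Q_x = 278.21.
∂Q_x/∂P_y = 10.
ε = (∂Q_x/∂P_y)(P_y/Q_x) = 10 × (14.71/278.21) ≈ 0.53.
Since ε > 0, tennis rackets and tennis balls are substitutes.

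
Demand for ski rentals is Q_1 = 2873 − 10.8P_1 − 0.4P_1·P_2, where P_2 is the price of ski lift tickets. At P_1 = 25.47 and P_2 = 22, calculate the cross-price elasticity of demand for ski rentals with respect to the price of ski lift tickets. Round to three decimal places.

At P_1 = 25.47 and P_2 = 22: Q_1 = 2373.788.
∂Q_1/∂P_2 = -0.4P_1 = -0.4(25.47) = -10.1880.
ε = (∂Q_1/∂P_2)(P_2/Q_1) = -10.1880 × (22/2373.788) ≈ -0.094.
ε < 0: complements.

-0.094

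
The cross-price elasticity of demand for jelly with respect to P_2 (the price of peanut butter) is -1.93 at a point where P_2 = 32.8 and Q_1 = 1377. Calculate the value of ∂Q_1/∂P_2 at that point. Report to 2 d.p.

ε = (∂Q_1/∂P_2)·(P_2/Q_1) ⇒ ∂Q_1/∂P_2 = ε·Q_1/P_2 = -1.93 × 1377/32.8 ≈ -81.02.

-81.02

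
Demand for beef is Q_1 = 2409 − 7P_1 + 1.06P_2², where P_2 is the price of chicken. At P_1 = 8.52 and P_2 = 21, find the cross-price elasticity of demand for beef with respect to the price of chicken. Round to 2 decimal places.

0.33

At P_1 = 8.52 and P_2 = 21: Q_1 = 2816.82.
∂Q_1/∂P_2 = 2.12P_2 = 2.12(21) = 44.5200.
ε = (∂Q_1/∂P_2)(P_2/Q_1) = 44.5200 × (21/2816.82) ≈ 0.33.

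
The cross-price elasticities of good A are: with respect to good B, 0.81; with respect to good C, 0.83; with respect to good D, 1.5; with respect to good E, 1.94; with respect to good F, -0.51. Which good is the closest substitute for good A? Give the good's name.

good E

Substitutes have ε > 0. Among the positive values, 1.94 (good E) is largest.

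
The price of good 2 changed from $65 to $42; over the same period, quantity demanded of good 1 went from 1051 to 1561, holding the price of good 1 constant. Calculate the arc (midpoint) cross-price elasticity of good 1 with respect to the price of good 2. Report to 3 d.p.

-0.908

ΔQ_1 = 1561 − 1051 = 510; ΔP_2 = 42 − 65 = -23.
Midpoints: Q̄_1 = 1306.0, P̄_2 = 53.50.
ε = (ΔQ_1/Q̄_1)/(ΔP_2/P̄_2) = (510/1306.0)/(-23/53.50) ≈ -0.908.
ε < 0: good 1 and good 2 are complements.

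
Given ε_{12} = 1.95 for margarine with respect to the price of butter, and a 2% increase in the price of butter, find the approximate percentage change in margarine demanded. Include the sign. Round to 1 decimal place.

3.9%

%ΔQ ≈ ε × %ΔP of butter = 1.95 × (2%) = 3.9%.
Demand for margarine rises by about 3.9%.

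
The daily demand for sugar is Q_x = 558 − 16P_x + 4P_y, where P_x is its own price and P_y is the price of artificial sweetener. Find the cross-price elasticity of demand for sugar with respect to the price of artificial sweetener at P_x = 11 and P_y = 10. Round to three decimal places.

0.095

At P_x = 11 and P_y = 10: Q_x = 422.
∂Q_x/∂P_y = 4.
ε = (∂Q_x/∂P_y)(P_y/Q_x) = 4 × (10/422) ≈ 0.095.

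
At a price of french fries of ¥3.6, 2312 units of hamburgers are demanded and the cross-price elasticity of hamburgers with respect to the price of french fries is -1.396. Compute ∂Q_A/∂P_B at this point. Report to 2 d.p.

ε = (∂Q_A/∂P_B)·(P_B/Q_A) ⇒ ∂Q_A/∂P_B = ε·Q_A/P_B = -1.396 × 2312/3.6 ≈ -896.54.

-896.54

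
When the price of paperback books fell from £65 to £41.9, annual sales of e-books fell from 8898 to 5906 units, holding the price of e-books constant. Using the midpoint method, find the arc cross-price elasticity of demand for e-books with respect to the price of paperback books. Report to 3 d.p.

0.935

ΔQ_A = 5906 − 8898 = -2992; ΔP_B = 41.9 − 65 = -23.1.
Midpoints: Q̄_A = 7402.0, P̄_B = 53.45.
ε = (ΔQ_A/Q̄_A)/(ΔP_B/P̄_B) = (-2992/7402.0)/(-23.1/53.45) ≈ 0.935.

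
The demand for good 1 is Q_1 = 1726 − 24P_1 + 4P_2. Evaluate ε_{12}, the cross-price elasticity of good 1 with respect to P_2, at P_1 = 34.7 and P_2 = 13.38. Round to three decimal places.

At P_1 = 34.7 and P_2 = 13.38: Q_1 = 946.72.
∂Q_1/∂P_2 = 4.
ε = (∂Q_1/∂P_2)(P_2/Q_1) = 4 × (13.38/946.72) ≈ 0.057.

0.057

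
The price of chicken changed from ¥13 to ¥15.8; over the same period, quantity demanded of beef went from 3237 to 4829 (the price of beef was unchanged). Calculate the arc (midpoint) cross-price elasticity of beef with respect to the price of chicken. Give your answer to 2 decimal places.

ΔQ_A = 4829 − 3237 = 1592; ΔP_B = 15.8 − 13 = 2.8.
Midpoints: Q̄_A = 4033.0, P̄_B = 14.40.
ε = (ΔQ_A/Q̄_A)/(ΔP_B/P̄_B) = (1592/4033.0)/(2.8/14.40) ≈ 2.03.
ε > 0: beef and chicken are substitutes.

2.03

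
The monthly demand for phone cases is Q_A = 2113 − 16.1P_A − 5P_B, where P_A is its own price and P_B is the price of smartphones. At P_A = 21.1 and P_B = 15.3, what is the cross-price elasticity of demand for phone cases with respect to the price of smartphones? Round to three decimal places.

-0.045

At P_A = 21.1 and P_B = 15.3: Q_A = 1696.79.
∂Q_A/∂P_B = -5.
ε = (∂Q_A/∂P_B)(P_B/Q_A) = -5 × (15.3/1696.79) ≈ -0.045.
Since ε < 0, phone cases and smartphones are complements.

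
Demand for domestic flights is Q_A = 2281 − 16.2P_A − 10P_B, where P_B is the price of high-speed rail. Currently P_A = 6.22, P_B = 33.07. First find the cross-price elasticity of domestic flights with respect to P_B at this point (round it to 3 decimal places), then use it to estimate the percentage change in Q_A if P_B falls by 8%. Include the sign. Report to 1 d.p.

At P_A = 6.22, P_B = 33.07: Q_A = 1849.536.
∂Q_A/∂P_B = -10.
ε = (∂Q_A/∂P_B)(P_B/Q_A) = -10.0000 × 33.07/1849.536 ≈ -0.179.
%ΔQ_A ≈ ε × %ΔP_B = -0.179 × (-8%) = 1.4%.

1.4%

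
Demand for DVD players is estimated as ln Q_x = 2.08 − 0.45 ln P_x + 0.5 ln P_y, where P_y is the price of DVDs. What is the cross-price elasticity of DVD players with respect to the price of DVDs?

0.50

In a log-linear (constant-elasticity) demand function, the coefficient on ln P_y is the cross-price elasticity.
ε = 0.50. Positive, so DVD players and DVDs are substitutes.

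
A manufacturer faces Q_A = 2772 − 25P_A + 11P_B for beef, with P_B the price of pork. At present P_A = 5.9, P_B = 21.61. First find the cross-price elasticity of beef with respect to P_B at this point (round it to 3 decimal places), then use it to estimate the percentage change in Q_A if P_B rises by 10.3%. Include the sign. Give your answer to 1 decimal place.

0.9%

At P_A = 5.9, P_B = 21.61: Q_A = 2862.21.
∂Q_A/∂P_B = 11.
ε = (∂Q_A/∂P_B)(P_B/Q_A) = 11.0000 × 21.61/2862.21 ≈ 0.083.
%ΔQ_A ≈ ε × %ΔP_B = 0.083 × (10.3%) = 0.9%.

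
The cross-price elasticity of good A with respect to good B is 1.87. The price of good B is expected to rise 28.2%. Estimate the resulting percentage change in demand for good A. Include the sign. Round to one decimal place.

52.7%

%ΔQ ≈ ε × %ΔP of good B = 1.87 × (28.2%) = 52.7%.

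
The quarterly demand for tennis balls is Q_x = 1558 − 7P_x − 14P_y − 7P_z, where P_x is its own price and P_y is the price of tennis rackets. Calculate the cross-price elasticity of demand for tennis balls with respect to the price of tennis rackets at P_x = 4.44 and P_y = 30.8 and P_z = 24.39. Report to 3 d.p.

At P_x = 4.44 and P_y = 30.8 and P_z = 24.39: Q_x = 924.99.
∂Q_x/∂P_y = -14.
ε = (∂Q_x/∂P_y)(P_y/Q_x) = -14 × (30.8/924.99) ≈ -0.466.
Since ε < 0, tennis balls and tennis rackets are complements.

-0.466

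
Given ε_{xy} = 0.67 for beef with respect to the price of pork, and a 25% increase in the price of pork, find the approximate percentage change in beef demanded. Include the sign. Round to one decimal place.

%ΔQ ≈ ε × %ΔP of pork = 0.67 × (25%) = 16.8%.

16.8%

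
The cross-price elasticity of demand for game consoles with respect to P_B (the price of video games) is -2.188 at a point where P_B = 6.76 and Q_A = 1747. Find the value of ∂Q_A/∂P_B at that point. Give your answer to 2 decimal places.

ε = (∂Q_A/∂P_B)·(P_B/Q_A) ⇒ ∂Q_A/∂P_B = ε·Q_A/P_B = -2.188 × 1747/6.76 ≈ -565.45.

-565.45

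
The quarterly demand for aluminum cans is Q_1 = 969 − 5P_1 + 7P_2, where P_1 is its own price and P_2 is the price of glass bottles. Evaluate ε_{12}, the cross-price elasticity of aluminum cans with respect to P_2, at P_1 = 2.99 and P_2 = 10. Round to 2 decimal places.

At P_1 = 2.99 and P_2 = 10: Q_1 = 1024.05.
∂Q_1/∂P_2 = 7.
ε = (∂Q_1/∂P_2)(P_2/Q_1) = 7 × (10/1024.05) ≈ 0.07.

0.07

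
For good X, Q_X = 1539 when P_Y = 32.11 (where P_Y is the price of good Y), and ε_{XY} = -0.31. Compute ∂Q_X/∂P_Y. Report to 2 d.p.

ε = (∂Q_X/∂P_Y)·(P_Y/Q_X) ⇒ ∂Q_X/∂P_Y = ε·Q_X/P_Y = -0.31 × 1539/32.11 ≈ -14.86.

-14.86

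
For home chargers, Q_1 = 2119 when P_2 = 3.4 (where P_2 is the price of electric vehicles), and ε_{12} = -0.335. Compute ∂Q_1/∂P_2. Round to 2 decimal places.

-208.78

ε = (∂Q_1/∂P_2)·(P_2/Q_1) ⇒ ∂Q_1/∂P_2 = ε·Q_1/P_2 = -0.335 × 2119/3.4 ≈ -208.78.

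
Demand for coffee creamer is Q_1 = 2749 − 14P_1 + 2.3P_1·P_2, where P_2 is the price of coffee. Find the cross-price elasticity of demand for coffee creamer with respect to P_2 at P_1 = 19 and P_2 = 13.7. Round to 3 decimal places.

0.194

At P_1 = 19 and P_2 = 13.7: Q_1 = 3081.69.
∂Q_1/∂P_2 = 2.3P_1 = 2.3(19) = 43.7000.
ε = (∂Q_1/∂P_2)(P_2/Q_1) = 43.7000 × (13.7/3081.69) ≈ 0.194.
ε > 0: substitutes.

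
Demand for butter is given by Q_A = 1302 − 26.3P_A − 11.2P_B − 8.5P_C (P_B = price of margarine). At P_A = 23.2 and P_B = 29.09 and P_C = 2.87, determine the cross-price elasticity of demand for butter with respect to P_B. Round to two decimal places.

-0.95

At P_A = 23.2 and P_B = 29.09 and P_C = 2.87: Q_A = 341.637.
∂Q_A/∂P_B = -11.2.
ε = (∂Q_A/∂P_B)(P_B/Q_A) = -11.2 × (29.09/341.637) ≈ -0.95.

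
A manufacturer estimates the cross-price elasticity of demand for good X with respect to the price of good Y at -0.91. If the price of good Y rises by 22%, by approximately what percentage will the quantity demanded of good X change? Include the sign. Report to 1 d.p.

-20.0%

%ΔQ ≈ ε × %ΔP of good Y = -0.91 × (22%) = -20.0%.
Demand for good X falls by about 20.0%.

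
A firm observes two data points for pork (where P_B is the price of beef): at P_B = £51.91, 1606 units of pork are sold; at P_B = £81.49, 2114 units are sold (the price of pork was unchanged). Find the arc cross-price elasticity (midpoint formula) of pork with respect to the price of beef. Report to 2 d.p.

ΔQ_A = 2114 − 1606 = 508; ΔP_B = 81.49 − 51.91 = 29.58.
Midpoints: Q̄_A = 1860.0, P̄_B = 66.70.
ε = (ΔQ_A/Q̄_A)/(ΔP_B/P̄_B) = (508/1860.0)/(29.58/66.70) ≈ 0.62.
ε > 0: pork and beef are substitutes.

0.62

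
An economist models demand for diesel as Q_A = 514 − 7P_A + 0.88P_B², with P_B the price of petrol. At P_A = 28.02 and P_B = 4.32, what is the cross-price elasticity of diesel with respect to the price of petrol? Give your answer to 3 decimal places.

At P_A = 28.02 and P_B = 4.32: Q_A = 334.283.
∂Q_A/∂P_B = 1.76P_B = 1.76(4.32) = 7.6032.
ε = (∂Q_A/∂P_B)(P_B/Q_A) = 7.6032 × (4.32/334.283) ≈ 0.098.
ε > 0: substitutes.

0.098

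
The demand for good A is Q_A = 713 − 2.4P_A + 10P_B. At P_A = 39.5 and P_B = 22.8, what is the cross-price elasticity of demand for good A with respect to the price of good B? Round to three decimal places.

At P_A = 39.5 and P_B = 22.8: Q_A = 846.2.
∂Q_A/∂P_B = 10.
ε = (∂Q_A/∂P_B)(P_B/Q_A) = 10 × (22.8/846.2) ≈ 0.269.

0.269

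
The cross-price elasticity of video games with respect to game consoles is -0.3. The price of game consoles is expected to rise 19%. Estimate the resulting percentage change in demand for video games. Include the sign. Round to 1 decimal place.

%ΔQ ≈ ε × %ΔP of game consoles = -0.3 × (19%) = -5.7%.

-5.7%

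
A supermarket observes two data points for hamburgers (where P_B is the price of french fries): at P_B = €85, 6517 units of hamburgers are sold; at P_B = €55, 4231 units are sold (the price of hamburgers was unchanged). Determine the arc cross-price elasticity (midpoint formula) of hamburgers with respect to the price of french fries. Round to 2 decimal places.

ΔQ_A = 4231 − 6517 = -2286; ΔP_B = 55 − 85 = -30.
Midpoints: Q̄_A = 5374.0, P̄_B = 70.00.
ε = (ΔQ_A/Q̄_A)/(ΔP_B/P̄_B) = (-2286/5374.0)/(-30/70.00) ≈ 0.99.

0.99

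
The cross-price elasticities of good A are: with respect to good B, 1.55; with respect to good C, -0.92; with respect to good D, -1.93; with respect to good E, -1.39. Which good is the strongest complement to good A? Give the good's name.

good D

Complements have ε < 0. The most negative value is -1.93 (good D).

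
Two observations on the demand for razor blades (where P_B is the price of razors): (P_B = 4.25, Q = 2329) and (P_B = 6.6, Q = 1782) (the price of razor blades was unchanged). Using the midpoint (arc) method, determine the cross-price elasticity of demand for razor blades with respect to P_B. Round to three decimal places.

-0.614

ΔQ_A = 1782 − 2329 = -547; ΔP_B = 6.6 − 4.25 = 2.35.
Midpoints: Q̄_A = 2055.5, P̄_B = 5.42.
ε = (ΔQ_A/Q̄_A)/(ΔP_B/P̄_B) = (-547/2055.5)/(2.35/5.42) ≈ -0.614.
ε < 0: razor blades and razors are complements.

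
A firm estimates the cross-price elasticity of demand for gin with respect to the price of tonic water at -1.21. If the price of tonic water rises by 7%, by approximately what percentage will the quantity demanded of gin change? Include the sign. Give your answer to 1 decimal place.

%ΔQ ≈ ε × %ΔP of tonic water = -1.21 × (7%) = -8.5%.
Demand for gin falls by about 8.5%.

-8.5%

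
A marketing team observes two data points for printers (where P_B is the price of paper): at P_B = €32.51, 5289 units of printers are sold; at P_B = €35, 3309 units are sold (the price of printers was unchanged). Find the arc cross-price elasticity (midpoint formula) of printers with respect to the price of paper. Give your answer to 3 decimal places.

-6.244

ΔQ_A = 3309 − 5289 = -1980; ΔP_B = 35 − 32.51 = 2.49.
Midpoints: Q̄_A = 4299.0, P̄_B = 33.75.
ε = (ΔQ_A/Q̄_A)/(ΔP_B/P̄_B) = (-1980/4299.0)/(2.49/33.75) ≈ -6.244.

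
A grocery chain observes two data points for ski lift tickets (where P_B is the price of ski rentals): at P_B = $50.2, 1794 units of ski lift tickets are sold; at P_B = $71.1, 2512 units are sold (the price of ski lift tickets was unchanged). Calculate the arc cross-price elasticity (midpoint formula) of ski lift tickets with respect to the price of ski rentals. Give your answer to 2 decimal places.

ΔQ_A = 2512 − 1794 = 718; ΔP_B = 71.1 − 50.2 = 20.9.
Midpoints: Q̄_A = 2153.0, P̄_B = 60.65.
ε = (ΔQ_A/Q̄_A)/(ΔP_B/P̄_B) = (718/2153.0)/(20.9/60.65) ≈ 0.97.

0.97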